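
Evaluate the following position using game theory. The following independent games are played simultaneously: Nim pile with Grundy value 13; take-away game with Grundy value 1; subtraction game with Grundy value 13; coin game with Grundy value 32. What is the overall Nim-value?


By the Sprague-Grundy theorem, the Grundy value of a sum of games is the XOR of individual Grundy values.
Nim pile: Grundy value = 13. Running XOR: 0 XOR 13 = 13
take-away game: Grundy value = 1. Running XOR: 13 XOR 1 = 12
subtraction game: Grundy value = 13. Running XOR: 12 XOR 13 = 1
coin game: Grundy value = 32. Running XOR: 1 XOR 32 = 33
The combined Grundy value is 33.

33


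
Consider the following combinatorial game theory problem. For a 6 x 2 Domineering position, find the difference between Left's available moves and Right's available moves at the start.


Board is 6 x 2 (rows x cols).
Left (vertical) placements: (rows-1) * cols = 5 * 2 = 10
Right (horizontal) placements: rows * (cols-1) = 6 * 1 = 6
Advantage = Left - Right = 10 - 6 = 4

4


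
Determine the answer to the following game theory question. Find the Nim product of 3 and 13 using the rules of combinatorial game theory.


Nim multiplication is bilinear over XOR: (u XOR v) * w = (u*w) XOR (v*w).
So we split each operand into its bit components and XOR the pairwise Nim products.
3 = 1 + 2 (as XOR of powers of 2).
13 = 1 + 4 + 8 (as XOR of powers of 2).
Using the standard Nim-product table on single bits:
  2*2 = 3,   2*4 = 8,   2*8 = 12,
  4*4 = 6,   4*8 = 11,  8*8 = 13,
and  1*x = x (identity), k*l = l*k (commutative).
Pairwise Nim products:
  1 * 1 = 1
  1 * 4 = 4
  1 * 8 = 8
  2 * 1 = 2
  2 * 4 = 8
  2 * 8 = 12
XOR them: 1 XOR 4 XOR 8 XOR 2 XOR 8 XOR 12 = 11.
Result: 3 * 13 = 11 (in Nim).

11


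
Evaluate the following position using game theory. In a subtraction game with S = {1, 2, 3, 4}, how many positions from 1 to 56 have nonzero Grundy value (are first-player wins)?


Subtraction set S = {1, 2, 3, 4}, so G(n) = n mod 5.
G(n) = 0 when n is a multiple of 5.
Multiples of 5 in [1, 56]: 11
N-positions (nonzero Grundy) = 56 - 11 = 45

45


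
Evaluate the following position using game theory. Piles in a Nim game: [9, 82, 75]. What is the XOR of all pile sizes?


We need the XOR (exclusive or) of all pile sizes.
After XOR-ing pile 1 (size 9): 0 XOR 9 = 9
After XOR-ing pile 2 (size 82): 9 XOR 82 = 91
After XOR-ing pile 3 (size 75): 91 XOR 75 = 16
The Nim-value of this position is 16.

16


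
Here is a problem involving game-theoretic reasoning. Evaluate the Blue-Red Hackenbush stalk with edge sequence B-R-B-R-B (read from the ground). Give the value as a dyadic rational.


Edges (from ground): B-R-B-R-B
By Berlekamp's sign-expansion rule, a Blue-Red Hackenbush stalk has the value of the surreal number whose sign sequence is the edge sequence with B -> + and R -> -.
Sign sequence: +-+-+
Trace the sign expansion in the surreal number tree, starting from 0:
Edge 1: B (sign +) -> bounds (0, +inf), value = 1
Edge 2: R (sign -) -> bounds (0, 1), value = 1/2
Edge 3: B (sign +) -> bounds (1/2, 1), value = 3/4
Edge 4: R (sign -) -> bounds (1/2, 3/4), value = 5/8
Edge 5: B (sign +) -> bounds (5/8, 3/4), value = 11/16
Game value = 11/16

11/16


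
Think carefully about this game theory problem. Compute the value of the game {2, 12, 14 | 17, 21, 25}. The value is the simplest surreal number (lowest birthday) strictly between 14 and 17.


Left options: {2, 12, 14}, max = 14
Right options: {17, 21, 25}, min = 17
All options are numbers and max(Left) < min(Right), so by the simplicity theorem the value is the simplest (earliest-born) number strictly between 14 and 17.
Integers 15 through 16 all lie strictly between 14 and 17.
Among integers, the simplest (lowest birthday = smallest |n|; 0 is born on day 0, +-n on day n) is 15.
No non-integer in the interval can be simpler: if x is a non-integer in the interval, then floor(x) or ceil(x) also lies in the interval (the interval contains an integer), and both are proper prefixes of x's sign expansion, i.e. born earlier. So the game value is 15.
Game value = 15

15


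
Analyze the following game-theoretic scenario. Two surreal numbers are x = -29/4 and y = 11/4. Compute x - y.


x = -29/4, y = 11/4
Converting to common denominator: 4
x = -29/4, y = 11/4
x - y = -29/4 - 11/4 = -10

-10


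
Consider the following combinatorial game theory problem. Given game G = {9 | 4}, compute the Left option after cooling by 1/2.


Original game: {9 | 4} (a switch {a | b} with a > b).
Cooling by t (for t below the temperature (a - b)/2 = 5/2) taxes each move by t: {a | b} cooled by t is {a - t | b + t}.
Cooling amount: t = 1/2
Cooled Left option: 9 - 1/2 = 17/2
Cooled Right option: 4 + 1/2 = 9/2
Cooled game: {17/2 | 9/2}
Left option = 17/2

17/2


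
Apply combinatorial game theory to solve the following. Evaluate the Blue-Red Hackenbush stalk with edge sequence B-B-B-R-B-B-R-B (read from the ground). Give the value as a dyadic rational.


Edges (from ground): B-B-B-R-B-B-R-B
By Berlekamp's sign-expansion rule, a Blue-Red Hackenbush stalk has the value of the surreal number whose sign sequence is the edge sequence with B -> + and R -> -.
Sign sequence: +++-++-+
Trace the sign expansion in the surreal number tree, starting from 0:
Edge 1: B (sign +) -> bounds (0, +inf), value = 1
Edge 2: B (sign +) -> bounds (1, +inf), value = 2
Edge 3: B (sign +) -> bounds (2, +inf), value = 3
Edge 4: R (sign -) -> bounds (2, 3), value = 5/2
Edge 5: B (sign +) -> bounds (5/2, 3), value = 11/4
Edge 6: B (sign +) -> bounds (11/4, 3), value = 23/8
Edge 7: R (sign -) -> bounds (11/4, 23/8), value = 45/16
Edge 8: B (sign +) -> bounds (45/16, 23/8), value = 91/32
Game value = 91/32

91/32


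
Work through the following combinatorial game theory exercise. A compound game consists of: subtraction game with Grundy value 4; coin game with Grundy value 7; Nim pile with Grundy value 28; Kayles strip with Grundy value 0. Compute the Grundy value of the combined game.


By the Sprague-Grundy theorem, the Grundy value of a sum of games is the XOR of individual Grundy values.
subtraction game: Grundy value = 4. Running XOR: 0 XOR 4 = 4
coin game: Grundy value = 7. Running XOR: 4 XOR 7 = 3
Nim pile: Grundy value = 28. Running XOR: 3 XOR 28 = 31
Kayles strip: Grundy value = 0. Running XOR: 31 XOR 0 = 31
The combined Grundy value is 31.

31


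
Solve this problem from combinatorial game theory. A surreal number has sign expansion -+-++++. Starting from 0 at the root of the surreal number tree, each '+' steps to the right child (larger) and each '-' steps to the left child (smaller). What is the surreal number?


Sign expansion: -+-++++
Rule: track bounds (lo, hi), initially (-inf, +inf). On '+', the current value becomes lo and we move to the simplest number in (value, hi): value + 1 if hi = +inf, otherwise the midpoint (value + hi)/2. On '-', the current value becomes hi and we move to value - 1 if lo = -inf, otherwise the midpoint (lo + value)/2.
Start at 0.
Step 1: sign = -, move left. Bounds: (-inf, 0). Value = -1
Step 2: sign = +, move right. Bounds: (-1, 0). Value = -1/2
Step 3: sign = -, move left. Bounds: (-1, -1/2). Value = -3/4
Step 4: sign = +, move right. Bounds: (-3/4, -1/2). Value = -5/8
Step 5: sign = +, move right. Bounds: (-5/8, -1/2). Value = -9/16
Step 6: sign = +, move right. Bounds: (-9/16, -1/2). Value = -17/32
Step 7: sign = +, move right. Bounds: (-17/32, -1/2). Value = -33/64
The surreal number with sign expansion -+-++++ is -33/64.

-33/64


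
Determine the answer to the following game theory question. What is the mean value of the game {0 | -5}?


Game = {0 | -5}, a switch {a | b} with numbers a > b.
Its thermograph has left wall a - t and right wall b + t, which meet at t = (a - b)/2, where both equal (a + b)/2. So the mast (mean value) is at (a + b)/2.
Mean = (0 + (-5))/2 = -5/2 = -5/2

-5/2


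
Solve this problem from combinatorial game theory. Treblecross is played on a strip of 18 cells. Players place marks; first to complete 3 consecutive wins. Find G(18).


Treblecross: place X on empty cells; 3-in-a-row wins.
Playing within two cells of an existing X lets the opponent win at once, so sensible play treats the cells i-2..i+2 around each X as dead. The player left with no safe cell loses, so this is a normal-play take-away game on strips of safe cells.
Placing X at cell i (0-indexed) of a strip of k safe cells leaves independent strips of sizes max(0, i-2) and max(0, k-i-3). Hence G(k) = mex{ G(max(0,i-2)) XOR G(max(0,k-i-3)) : 0 <= i < k }, with G(0) = 0.
G(1): splits (0,0):0^0=0 -> mex({0}) = 1
G(2): splits (0,0):0^0=0 -> mex({0}) = 1
G(3): splits (0,0):0^0=0 -> mex({0}) = 1
G(4): splits (0,1):0^1=1 (0,0):0^0=0 -> mex({0, 1}) = 2
G(5): splits (0,2):0^1=1 (0,1):0^1=1 (0,0):0^0=0 -> mex({0, 1}) = 2
G(6) = mex({1}) = 0
G(7) = mex({0, 1, 2}) = 3
G(8) = mex({0, 1, 2}) = 3
G(9) = mex({0, 2}) = 1
G(10) = mex({0, 2, 3}) = 1
G(11) = mex({0, 3}) = 1
G(12) = mex({1, 3}) = 0
G(13) = mex({0, 1, 2, 3}) = 4
G(14) = mex({0, 1, 2}) = 3
G(15) = mex({0, 1, 2}) = 3
G(16) = mex({0, 1, 2, 4}) = 3
G(17) = mex({0, 1, 3, 4}) = 2
G(18) = mex({0, 1, 3, 4}) = 2
Therefore G(18) = 2.

2


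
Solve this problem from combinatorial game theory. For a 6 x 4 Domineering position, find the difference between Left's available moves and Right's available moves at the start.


Board is 6 x 4 (rows x cols).
Left (vertical) placements: (rows-1) * cols = 5 * 4 = 20
Right (horizontal) placements: rows * (cols-1) = 6 * 3 = 18
Advantage = Left - Right = 20 - 18 = 2

2


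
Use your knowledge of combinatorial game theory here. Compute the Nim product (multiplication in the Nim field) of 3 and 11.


Nim multiplication is bilinear over XOR: (u XOR v) * w = (u*w) XOR (v*w).
So we split each operand into its bit components and XOR the pairwise Nim products.
3 = 1 + 2 (as XOR of powers of 2).
11 = 1 + 2 + 8 (as XOR of powers of 2).
Using the standard Nim-product table on single bits:
  2*2 = 3,   2*4 = 8,   2*8 = 12,
  4*4 = 6,   4*8 = 11,  8*8 = 13,
and  1*x = x (identity), k*l = l*k (commutative).
Pairwise Nim products:
  1 * 1 = 1
  1 * 2 = 2
  1 * 8 = 8
  2 * 1 = 2
  2 * 2 = 3
  2 * 8 = 12
XOR them: 1 XOR 2 XOR 8 XOR 2 XOR 3 XOR 12 = 6.
Result: 3 * 11 = 6 (in Nim).

6


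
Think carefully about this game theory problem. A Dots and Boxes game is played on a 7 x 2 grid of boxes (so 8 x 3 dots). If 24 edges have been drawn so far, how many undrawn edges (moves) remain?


Grid: 7 x 2 boxes, i.e. 8 rows and 3 columns of dots.
Horizontal edges: (rows + 1) * cols = 8 * 2 = 16
Vertical edges: rows * (cols + 1) = 7 * 3 = 21
Total edges: 16 + 21 = 37
Edges drawn: 24
Remaining: 37 - 24 = 13

13


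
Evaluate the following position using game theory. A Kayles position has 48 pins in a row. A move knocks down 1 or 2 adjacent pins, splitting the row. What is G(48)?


Kayles: a move removes 1 or 2 adjacent pins from a contiguous row.
Removing pins from a row of k leaves two independent rows (a, b) with a + b = k - 1 (one pin) or a + b = k - 2 (two pins); an end removal gives a = 0.
By Sprague-Grundy, G(k) = mex{ G(a) XOR G(b) } over all these splits. G(0) = 0.
G(1): splits (0,0):0^0=0 -> mex({0}) = 1
G(2): splits (0,1):0^1=1 (0,0):0^0=0 -> mex({0, 1}) = 2
G(3): splits (0,2):0^2=2 (1,1):1^1=0 (0,1):0^1=1 -> mex({0, 1, 2}) = 3
G(4): splits (0,3):0^3=3 (1,2):1^2=3 (0,2):0^2=2 (1,1):1^1=0 -> mex({0, 2, 3}) = 1
G(5): splits (0,4):0^1=1 (1,3):1^3=2 (2,2):2^2=0 (0,3):0^3=3 (1,2):1^2=3 -> mex({0, 1, 2, 3}) = 4
G(6) = mex({0, 1, 2, 4}) = 3
G(7) = mex({0, 1, 3, 4, 5}) = 2
G(8) = mex({0, 2, 3, 5, 6}) = 1
G(9) = mex({0, 1, 2, 3, 6, 7}) = 4
G(10) = mex({0, 1, 3, 4, 5, 7}) = 2
G(11) = mex({0, 1, 2, 3, 4, 5}) = 6
G(12) = mex({0, 1, 2, 3, 5, 6, 7}) = 4
G(13) = mex({0, 2, 3, 4, 6, 7}) = 1
G(14) = mex({0, 1, 4, 5, 6, 7}) = 2
G(15) = mex({0, 1, 2, 3, 4, 5, 6}) = 7
G(16) = mex({0, 2, 3, 5, 6, 7}) = 1
G(17) = mex({0, 1, 2, 3, 5, 6, 7}) = 4
G(18) = mex({0, 1, 2, 4, 5, 6}) = 3
G(19) = mex({0, 1, 3, 4, 5, 7}) = 2
G(20) = mex({0, 2, 3, 4, 5, 6, 7}) = 1
G(21) = mex({0, 1, 2, 3, 5, 6, 7}) = 4
G(22) = mex({0, 1, 2, 3, 4, 5, 7}) = 6
G(23) = mex({0, 1, 2, 3, 4, 5, 6}) = 7
G(24) = mex({0, 1, 2, 3, 5, 6, 7}) = 4
G(25) = mex({0, 2, 3, 4, 6, 7}) = 1
G(26) = mex({0, 1, 3, 4, 5, 6, 7}) = 2
G(27) = mex({0, 1, 2, 3, 4, 5, 6, 7}) = 8
G(28) = mex({0, 1, 2, 3, 4, 6, 7, 8}) = 5
G(29) = mex({0, 1, 2, 3, 5, 6, 7, 8, 9}) = 4
G(30) = mex({0, 1, 2, 3, 4, 5, 6, 9, 10}) = 7
G(31) = mex({0, 1, 3, 4, 5, 7, 10, 11}) = 2
G(32) = mex({0, 2, 3, 4, 5, 6, 7, 9, 11}) = 1
G(33) = mex({0, 1, 2, 3, 4, 5, 6, 7, 9, 12}) = 8
G(34) = mex({0, 1, 2, 3, 4, 5, 7, 8, 11, 12}) = 6
G(35) = mex({0, 1, 2, 3, 4, 5, 6, 8, 9, 10, 11}) = 7
G(36) = mex({0, 1, 2, 3, 5, 6, 7, 9, 10}) = 4
G(37) = mex({0, 2, 3, 4, 6, 7, 9, 10, 11, 12}) = 1
G(38) = mex({0, 1, 3, 4, 5, 6, 7, 9, 10, 11, 12}) = 2
G(39) = mex({0, 1, 2, 4, 5, 6, 7, 9, 10, 12, 14}) = 3
G(40) = mex({0, 2, 3, 4, 6, 7, 11, 12, 14}) = 1
G(41) = mex({0, 1, 2, 3, 5, 6, 7, 9, 10, 11, 12}) = 4
G(42) = mex({0, 1, 2, 3, 4, 5, 6, 9, 10}) = 7
G(43) = mex({0, 1, 3, 4, 5, 7, 9, 10, 12, 15}) = 2
G(44) = mex({0, 2, 3, 4, 5, 6, 7, 9, 10, 12, 15}) = 1
G(45) = mex({0, 1, 2, 3, 4, 5, 6, 7, 9, 10, 12, 14}) = 8
G(46) = mex({0, 1, 3, 4, 5, 7, 8, 11, 12, 14}) = 2
G(47) = mex({0, 1, 2, 3, 4, 5, 6, 8, 9, 10, 11, 12}) = 7
G(48) = mex({0, 1, 2, 3, 5, 6, 7, 9, 10}) = 4
Therefore G(48) = 4.

4


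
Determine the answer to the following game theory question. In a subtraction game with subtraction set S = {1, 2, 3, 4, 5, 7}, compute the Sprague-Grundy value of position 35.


The subtraction set is S = {1, 2, 3, 4, 5, 7}.
G(k) = mex{ G(k - s) : s in S, s <= k }. We compute iteratively: G(0) = 0.
G(1) = mex({0}) = 1
G(2) = mex({0, 1}) = 2
G(3) = mex({0, 1, 2}) = 3
G(4) = mex({0, 1, 2, 3}) = 4
G(5) = mex({0, 1, 2, 3, 4}) = 5
G(6) = mex({1, 2, 3, 4, 5}) = 0
G(7) = mex({0, 2, 3, 4, 5}) = 1
G(8) = mex({0, 1, 3, 4, 5}) = 2
G(9) = mex({0, 1, 2, 4, 5}) = 3
G(10) = mex({0, 1, 2, 3, 5}) = 4
G(11) = mex({0, 1, 2, 3, 4}) = 5
G(12) = mex({1, 2, 3, 4, 5}) = 0
Observe that G(6)..G(12) = 0, 1, 2, 3, 4, 5, 0 repeats G(0)..G(6) = 0, 1, 2, 3, 4, 5, 0.
For k >= max(S) = 7, G(k) is determined by the previous 7 values G(k-7)..G(k-1); a window of 7 consecutive values has recurred shifted by 6, so by induction G(k + 6) = G(k) for all k >= 0: the sequence is periodic from the start with period 6.
One period: G(0..5) = 0, 1, 2, 3, 4, 5.
35 mod 6 = 5, so G(35) = G(5) = 5.

5


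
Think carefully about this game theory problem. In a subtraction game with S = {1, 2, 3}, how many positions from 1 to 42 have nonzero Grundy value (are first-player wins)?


Subtraction set S = {1, 2, 3}, so G(n) = n mod 4.
G(n) = 0 when n is a multiple of 4.
Multiples of 4 in [1, 42]: 10
N-positions (nonzero Grundy) = 42 - 10 = 32

32


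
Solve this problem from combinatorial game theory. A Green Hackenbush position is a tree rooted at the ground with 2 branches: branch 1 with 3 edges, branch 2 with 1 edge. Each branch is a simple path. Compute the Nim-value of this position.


The tree has 2 branches from the ground vertex.
In Green Hackenbush, the Nim-value of a simple path of length k is k.
Branch 1: length 3, Nim-value = 3
Branch 2: length 1, Nim-value = 1
Total Nim-value = XOR of all branch values:
0 XOR 3 = 3
3 XOR 1 = 2
Nim-value of the tree = 2

2


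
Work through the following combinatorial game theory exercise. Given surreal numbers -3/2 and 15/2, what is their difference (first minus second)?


x = -3/2, y = 15/2
Converting to common denominator: 2
x = -3/2, y = 15/2
x - y = -3/2 - 15/2 = -9

-9


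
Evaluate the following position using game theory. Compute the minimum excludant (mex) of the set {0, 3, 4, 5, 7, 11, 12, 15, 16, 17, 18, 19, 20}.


Set = {0, 3, 4, 5, 7, 11, 12, 15, 16, 17, 18, 19, 20}
0 is in the set.
1 is NOT in the set. This is the mex.
mex = 1

1


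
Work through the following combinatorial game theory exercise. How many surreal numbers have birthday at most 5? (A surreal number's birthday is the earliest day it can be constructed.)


Day 0: {|} = 0 is born. Count = 1.
Day n: the number of surreal numbers born by day n is 2^(n+1) - 1.
By day 0: 2^1 - 1 = 1
By day 1: 2^2 - 1 = 3
By day 2: 2^3 - 1 = 7
By day 3: 2^4 - 1 = 15
By day 4: 2^5 - 1 = 31
By day 5: 2^6 - 1 = 63
By day 5: 63 surreal numbers.

63


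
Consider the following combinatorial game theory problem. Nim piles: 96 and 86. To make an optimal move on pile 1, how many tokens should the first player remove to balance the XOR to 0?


Piles: 96 and 86
Current XOR: 96 XOR 86 = 54 (non-zero, so this is an N-position).
To make the XOR zero, we need to find a move that balances the piles.
For pile 1 (size 96): target = 96 XOR 54 = 86
We reduce pile 1 from 96 to 86.
Tokens removed: 96 - 86 = 10
Verification: 86 XOR 86 = 0

10


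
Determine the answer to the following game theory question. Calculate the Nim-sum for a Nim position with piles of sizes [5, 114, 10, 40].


We need the XOR (exclusive or) of all pile sizes.
After XOR-ing pile 1 (size 5): 0 XOR 5 = 5
After XOR-ing pile 2 (size 114): 5 XOR 114 = 119
After XOR-ing pile 3 (size 10): 119 XOR 10 = 125
After XOR-ing pile 4 (size 40): 125 XOR 40 = 85
The Nim-value of this position is 85.

85


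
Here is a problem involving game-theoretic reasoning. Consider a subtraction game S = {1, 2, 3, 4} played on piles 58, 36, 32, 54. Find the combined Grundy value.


Subtraction set: {1, 2, 3, 4}
For this subtraction set, G(n) = n mod 5 (period = max + 1 = 5).
Pile 1 (size 58): G(58) = 58 mod 5 = 3
Pile 2 (size 36): G(36) = 36 mod 5 = 1
Pile 3 (size 32): G(32) = 32 mod 5 = 2
Pile 4 (size 54): G(54) = 54 mod 5 = 4
Total Grundy value = XOR of all: 3 XOR 1 XOR 2 XOR 4 = 4

4


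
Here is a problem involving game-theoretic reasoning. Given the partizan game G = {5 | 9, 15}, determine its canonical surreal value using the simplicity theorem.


Left options: {5}, max = 5
Right options: {9, 15}, min = 9
All options are numbers and max(Left) < min(Right), so by the simplicity theorem the value is the simplest (earliest-born) number strictly between 5 and 9.
Integers 6 through 8 all lie strictly between 5 and 9.
Among integers, the simplest (lowest birthday = smallest |n|; 0 is born on day 0, +-n on day n) is 6.
No non-integer in the interval can be simpler: if x is a non-integer in the interval, then floor(x) or ceil(x) also lies in the interval (the interval contains an integer), and both are proper prefixes of x's sign expansion, i.e. born earlier. So the game value is 6.
Game value = 6

6


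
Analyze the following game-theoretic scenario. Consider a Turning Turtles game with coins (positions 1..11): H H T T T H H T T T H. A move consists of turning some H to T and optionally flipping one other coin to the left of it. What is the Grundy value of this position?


Coins: H H T T T H H T T T H
Key fact: a single head at position k behaves exactly like a Nim heap of size k (turning it to T and optionally flipping a coin at j < k corresponds to moving the heap from k to j, or to 0), and heads combine as a disjunctive sum (two heads at the same place would cancel, matching j XOR j = 0). So the Nim-value is the XOR of the 1-indexed positions of the heads.
Face-up positions (1-indexed): [1, 2, 6, 7, 11]
XOR 0 with 1: 0 XOR 1 = 1
XOR 1 with 2: 1 XOR 2 = 3
XOR 3 with 6: 3 XOR 6 = 5
XOR 5 with 7: 5 XOR 7 = 2
XOR 2 with 11: 2 XOR 11 = 9
Nim-value = 9

9


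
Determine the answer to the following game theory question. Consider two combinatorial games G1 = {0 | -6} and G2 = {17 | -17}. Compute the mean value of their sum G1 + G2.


G1 = {0 | -6}, G2 = {17 | -17}
Each is a switch {a | b} with numbers a > b; its mean value is (a + b)/2, and mean value is additive over game sums: m(G1 + G2) = m(G1) + m(G2).
Mean of G1 = (0 + (-6))/2 = -6/2 = -3
Mean of G2 = (17 + (-17))/2 = 0/2 = 0
Mean of G1 + G2 = -3 + 0 = -3

-3


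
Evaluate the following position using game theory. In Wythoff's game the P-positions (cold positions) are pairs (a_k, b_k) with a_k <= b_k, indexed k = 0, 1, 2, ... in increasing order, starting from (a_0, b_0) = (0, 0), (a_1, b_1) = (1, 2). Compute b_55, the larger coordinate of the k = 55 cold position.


By Wythoff's theorem, a_k = floor(k * phi) and b_k = floor(k * phi^2) = a_k + k, where phi = (1 + sqrt(5))/2 is the golden ratio.
phi = (1 + sqrt(5))/2 = 1.618034
phi^2 = phi + 1 = 2.618034
k = 55
k * phi^2 = 55 * 2.618034 = 143.991869
b_55 = floor(k * phi^2) = 143 (check: a_55 + k = 88 + 55 = 143)

143


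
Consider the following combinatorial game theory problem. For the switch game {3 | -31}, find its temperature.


The game is {3 | -31}, a switch {a | b} with numbers a > b.
Cooling {a | b} by t gives {a - t | b + t}, which stops being hot when a - t = b + t, i.e. at t = (a - b)/2. So the temperature of a switch is (a - b)/2.
Temperature = (Left option - Right option) / 2
= (3 - (-31)) / 2
= 34 / 2
= 17

17


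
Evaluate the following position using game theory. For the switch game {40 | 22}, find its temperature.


The game is {40 | 22}, a switch {a | b} with numbers a > b.
Cooling {a | b} by t gives {a - t | b + t}, which stops being hot when a - t = b + t, i.e. at t = (a - b)/2. So the temperature of a switch is (a - b)/2.
Temperature = (Left option - Right option) / 2
= (40 - (22)) / 2
= 18 / 2
= 9

9


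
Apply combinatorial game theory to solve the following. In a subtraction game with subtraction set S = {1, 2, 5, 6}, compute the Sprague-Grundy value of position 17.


The subtraction set is S = {1, 2, 5, 6}.
G(k) = mex{ G(k - s) : s in S, s <= k }. We compute iteratively: G(0) = 0.
G(1) = mex({0}) = 1
G(2) = mex({0, 1}) = 2
G(3) = mex({1, 2}) = 0
G(4) = mex({0, 2}) = 1
G(5) = mex({0, 1}) = 2
G(6) = mex({0, 1, 2}) = 3
G(7) = mex({1, 2, 3}) = 0
G(8) = mex({0, 2, 3}) = 1
G(9) = mex({0, 1}) = 2
G(10) = mex({1, 2}) = 0
G(11) = mex({0, 2, 3}) = 1
G(12) = mex({0, 1, 3}) = 2
Observe that G(7)..G(12) = 0, 1, 2, 0, 1, 2 repeats G(0)..G(5) = 0, 1, 2, 0, 1, 2.
For k >= max(S) = 6, G(k) is determined by the previous 6 values G(k-6)..G(k-1); a window of 6 consecutive values has recurred shifted by 7, so by induction G(k + 7) = G(k) for all k >= 0: the sequence is periodic from the start with period 7.
One period: G(0..6) = 0, 1, 2, 0, 1, 2, 3.
17 mod 7 = 3, so G(17) = G(3) = 0.

0


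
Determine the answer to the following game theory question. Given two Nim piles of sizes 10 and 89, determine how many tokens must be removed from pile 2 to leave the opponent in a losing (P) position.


Piles: 10 and 89
Current XOR: 10 XOR 89 = 83 (non-zero, so this is an N-position).
To make the XOR zero, we need to find a move that balances the piles.
For pile 2 (size 89): target = 89 XOR 83 = 10
We reduce pile 2 from 89 to 10.
Tokens removed: 89 - 10 = 79
Verification: 10 XOR 10 = 0

79


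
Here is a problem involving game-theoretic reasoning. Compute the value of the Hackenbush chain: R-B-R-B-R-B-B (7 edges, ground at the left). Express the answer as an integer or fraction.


Edges (from ground): R-B-R-B-R-B-B
By Berlekamp's sign-expansion rule, a Blue-Red Hackenbush stalk has the value of the surreal number whose sign sequence is the edge sequence with B -> + and R -> -.
Sign sequence: -+-+-++
Trace the sign expansion in the surreal number tree, starting from 0:
Edge 1: R (sign -) -> bounds (-inf, 0), value = -1
Edge 2: B (sign +) -> bounds (-1, 0), value = -1/2
Edge 3: R (sign -) -> bounds (-1, -1/2), value = -3/4
Edge 4: B (sign +) -> bounds (-3/4, -1/2), value = -5/8
Edge 5: R (sign -) -> bounds (-3/4, -5/8), value = -11/16
Edge 6: B (sign +) -> bounds (-11/16, -5/8), value = -21/32
Edge 7: B (sign +) -> bounds (-21/32, -5/8), value = -41/64
Game value = -41/64

-41/64


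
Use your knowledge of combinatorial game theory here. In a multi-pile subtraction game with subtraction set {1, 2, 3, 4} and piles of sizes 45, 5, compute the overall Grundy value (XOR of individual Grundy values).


Subtraction set: {1, 2, 3, 4}
For this subtraction set, G(n) = n mod 5 (period = max + 1 = 5).
Pile 1 (size 45): G(45) = 45 mod 5 = 0
Pile 2 (size 5): G(5) = 5 mod 5 = 0
Total Grundy value = XOR of all: 0 XOR 0 = 0

0


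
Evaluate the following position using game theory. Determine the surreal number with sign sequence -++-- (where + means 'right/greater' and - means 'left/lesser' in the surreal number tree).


Sign expansion: -++--
Rule: track bounds (lo, hi), initially (-inf, +inf). On '+', the current value becomes lo and we move to the simplest number in (value, hi): value + 1 if hi = +inf, otherwise the midpoint (value + hi)/2. On '-', the current value becomes hi and we move to value - 1 if lo = -inf, otherwise the midpoint (lo + value)/2.
Start at 0.
Step 1: sign = -, move left. Bounds: (-inf, 0). Value = -1
Step 2: sign = +, move right. Bounds: (-1, 0). Value = -1/2
Step 3: sign = +, move right. Bounds: (-1/2, 0). Value = -1/4
Step 4: sign = -, move left. Bounds: (-1/2, -1/4). Value = -3/8
Step 5: sign = -, move left. Bounds: (-1/2, -3/8). Value = -7/16
The surreal number with sign expansion -++-- is -7/16.

-7/16


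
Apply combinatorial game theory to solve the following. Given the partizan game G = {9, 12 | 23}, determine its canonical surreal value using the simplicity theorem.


Left options: {9, 12}, max = 12
Right options: {23}, min = 23
All options are numbers and max(Left) < min(Right), so by the simplicity theorem the value is the simplest (earliest-born) number strictly between 12 and 23.
Integers 13 through 22 all lie strictly between 12 and 23.
Among integers, the simplest (lowest birthday = smallest |n|; 0 is born on day 0, +-n on day n) is 13.
No non-integer in the interval can be simpler: if x is a non-integer in the interval, then floor(x) or ceil(x) also lies in the interval (the interval contains an integer), and both are proper prefixes of x's sign expansion, i.e. born earlier. So the game value is 13.
Game value = 13

13


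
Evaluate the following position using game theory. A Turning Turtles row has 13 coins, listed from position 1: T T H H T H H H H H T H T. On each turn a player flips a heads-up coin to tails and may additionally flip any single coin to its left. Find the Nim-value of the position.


Coins: T T H H T H H H H H T H T
Key fact: a single head at position k behaves exactly like a Nim heap of size k (turning it to T and optionally flipping a coin at j < k corresponds to moving the heap from k to j, or to 0), and heads combine as a disjunctive sum (two heads at the same place would cancel, matching j XOR j = 0). So the Nim-value is the XOR of the 1-indexed positions of the heads.
Face-up positions (1-indexed): [3, 4, 6, 7, 8, 9, 10, 12]
XOR 0 with 3: 0 XOR 3 = 3
XOR 3 with 4: 3 XOR 4 = 7
XOR 7 with 6: 7 XOR 6 = 1
XOR 1 with 7: 1 XOR 7 = 6
XOR 6 with 8: 6 XOR 8 = 14
XOR 14 with 9: 14 XOR 9 = 7
XOR 7 with 10: 7 XOR 10 = 13
XOR 13 with 12: 13 XOR 12 = 1
Nim-value = 1

1


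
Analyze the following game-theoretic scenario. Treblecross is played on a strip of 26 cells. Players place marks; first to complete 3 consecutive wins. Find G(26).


Treblecross: place X on empty cells; 3-in-a-row wins.
Playing within two cells of an existing X lets the opponent win at once, so sensible play treats the cells i-2..i+2 around each X as dead. The player left with no safe cell loses, so this is a normal-play take-away game on strips of safe cells.
Placing X at cell i (0-indexed) of a strip of k safe cells leaves independent strips of sizes max(0, i-2) and max(0, k-i-3). Hence G(k) = mex{ G(max(0,i-2)) XOR G(max(0,k-i-3)) : 0 <= i < k }, with G(0) = 0.
G(1): splits (0,0):0^0=0 -> mex({0}) = 1
G(2): splits (0,0):0^0=0 -> mex({0}) = 1
G(3): splits (0,0):0^0=0 -> mex({0}) = 1
G(4): splits (0,1):0^1=1 (0,0):0^0=0 -> mex({0, 1}) = 2
G(5): splits (0,2):0^1=1 (0,1):0^1=1 (0,0):0^0=0 -> mex({0, 1}) = 2
G(6) = mex({1}) = 0
G(7) = mex({0, 1, 2}) = 3
G(8) = mex({0, 1, 2}) = 3
G(9) = mex({0, 2}) = 1
G(10) = mex({0, 2, 3}) = 1
G(11) = mex({0, 3}) = 1
G(12) = mex({1, 3}) = 0
G(13) = mex({0, 1, 2, 3}) = 4
G(14) = mex({0, 1, 2}) = 3
G(15) = mex({0, 1, 2}) = 3
G(16) = mex({0, 1, 2, 4}) = 3
G(17) = mex({0, 1, 3, 4}) = 2
G(18) = mex({0, 1, 3, 4}) = 2
G(19) = mex({0, 1, 3, 5}) = 2
G(20) = mex({0, 1, 2, 3, 5}) = 4
G(21) = mex({0, 1, 2, 3, 5}) = 4
G(22) = mex({1, 2, 6}) = 0
G(23) = mex({0, 1, 2, 3, 4, 6}) = 5
G(24) = mex({0, 1, 2, 3, 4}) = 5
G(25) = mex({0, 1, 3, 4, 7}) = 2
G(26) = mex({0, 1, 3, 4, 5, 7}) = 2
Therefore G(26) = 2.

2


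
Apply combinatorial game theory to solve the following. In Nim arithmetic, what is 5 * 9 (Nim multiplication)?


Nim multiplication is bilinear over XOR: (u XOR v) * w = (u*w) XOR (v*w).
So we split each operand into its bit components and XOR the pairwise Nim products.
5 = 1 + 4 (as XOR of powers of 2).
9 = 1 + 8 (as XOR of powers of 2).
Using the standard Nim-product table on single bits:
  2*2 = 3,   2*4 = 8,   2*8 = 12,
  4*4 = 6,   4*8 = 11,  8*8 = 13,
and  1*x = x (identity), k*l = l*k (commutative).
Pairwise Nim products:
  1 * 1 = 1
  1 * 8 = 8
  4 * 1 = 4
  4 * 8 = 11
XOR them: 1 XOR 8 XOR 4 XOR 11 = 6.
Result: 5 * 9 = 6 (in Nim).

6


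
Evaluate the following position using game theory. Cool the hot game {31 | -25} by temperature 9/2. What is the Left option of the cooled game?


Original game: {31 | -25} (a switch {a | b} with a > b).
Cooling by t (for t below the temperature (a - b)/2 = 28) taxes each move by t: {a | b} cooled by t is {a - t | b + t}.
Cooling amount: t = 9/2
Cooled Left option: 31 - 9/2 = 53/2
Cooled Right option: -25 + 9/2 = -41/2
Cooled game: {53/2 | -41/2}
Left option = 53/2

53/2


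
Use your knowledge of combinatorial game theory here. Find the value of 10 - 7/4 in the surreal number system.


x = 10, y = 7/4
Converting to common denominator: 4
x = 40/4, y = 7/4
x - y = 10 - 7/4 = 33/4

33/4


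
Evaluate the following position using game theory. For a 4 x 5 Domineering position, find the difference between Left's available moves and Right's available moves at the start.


Board is 4 x 5 (rows x cols).
Left (vertical) placements: (rows-1) * cols = 3 * 5 = 15
Right (horizontal) placements: rows * (cols-1) = 4 * 4 = 16
Advantage = Left - Right = 15 - 16 = -1

-1


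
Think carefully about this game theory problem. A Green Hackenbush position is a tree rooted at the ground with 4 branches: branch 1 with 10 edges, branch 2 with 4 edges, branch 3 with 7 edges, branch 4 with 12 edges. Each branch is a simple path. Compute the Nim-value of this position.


The tree has 4 branches from the ground vertex.
In Green Hackenbush, the Nim-value of a simple path of length k is k.
Branch 1: length 10, Nim-value = 10
Branch 2: length 4, Nim-value = 4
Branch 3: length 7, Nim-value = 7
Branch 4: length 12, Nim-value = 12
Total Nim-value = XOR of all branch values:
0 XOR 10 = 10
10 XOR 4 = 14
14 XOR 7 = 9
9 XOR 12 = 5
Nim-value of the tree = 5

5


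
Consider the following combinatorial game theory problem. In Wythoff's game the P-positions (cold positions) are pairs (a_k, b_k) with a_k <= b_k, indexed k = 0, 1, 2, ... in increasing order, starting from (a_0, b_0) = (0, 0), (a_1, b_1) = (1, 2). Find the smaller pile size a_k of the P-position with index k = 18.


By Wythoff's theorem, a_k = floor(k * phi) and b_k = floor(k * phi^2) = a_k + k, where phi = (1 + sqrt(5))/2 is the golden ratio.
phi = (1 + sqrt(5))/2 = 1.618034
k = 18
k * phi = 18 * 1.618034 = 29.124612
a_18 = floor(k * phi) = 29

29


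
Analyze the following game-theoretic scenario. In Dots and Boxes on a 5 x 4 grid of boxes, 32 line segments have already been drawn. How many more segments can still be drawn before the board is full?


Grid: 5 x 4 boxes, i.e. 6 rows and 5 columns of dots.
Horizontal edges: (rows + 1) * cols = 6 * 4 = 24
Vertical edges: rows * (cols + 1) = 5 * 5 = 25
Total edges: 24 + 25 = 49
Edges drawn: 32
Remaining: 49 - 32 = 17

17


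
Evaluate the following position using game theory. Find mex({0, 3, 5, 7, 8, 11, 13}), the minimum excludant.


Set = {0, 3, 5, 7, 8, 11, 13}
0 is in the set.
1 is NOT in the set. This is the mex.
mex = 1

1


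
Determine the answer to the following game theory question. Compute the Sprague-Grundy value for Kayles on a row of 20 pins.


Kayles: a move removes 1 or 2 adjacent pins from a contiguous row.
Removing pins from a row of k leaves two independent rows (a, b) with a + b = k - 1 (one pin) or a + b = k - 2 (two pins); an end removal gives a = 0.
By Sprague-Grundy, G(k) = mex{ G(a) XOR G(b) } over all these splits. G(0) = 0.
G(1): splits (0,0):0^0=0 -> mex({0}) = 1
G(2): splits (0,1):0^1=1 (0,0):0^0=0 -> mex({0, 1}) = 2
G(3): splits (0,2):0^2=2 (1,1):1^1=0 (0,1):0^1=1 -> mex({0, 1, 2}) = 3
G(4): splits (0,3):0^3=3 (1,2):1^2=3 (0,2):0^2=2 (1,1):1^1=0 -> mex({0, 2, 3}) = 1
G(5): splits (0,4):0^1=1 (1,3):1^3=2 (2,2):2^2=0 (0,3):0^3=3 (1,2):1^2=3 -> mex({0, 1, 2, 3}) = 4
G(6) = mex({0, 1, 2, 4}) = 3
G(7) = mex({0, 1, 3, 4, 5}) = 2
G(8) = mex({0, 2, 3, 5, 6}) = 1
G(9) = mex({0, 1, 2, 3, 6, 7}) = 4
G(10) = mex({0, 1, 3, 4, 5, 7}) = 2
G(11) = mex({0, 1, 2, 3, 4, 5}) = 6
G(12) = mex({0, 1, 2, 3, 5, 6, 7}) = 4
G(13) = mex({0, 2, 3, 4, 6, 7}) = 1
G(14) = mex({0, 1, 4, 5, 6, 7}) = 2
G(15) = mex({0, 1, 2, 3, 4, 5, 6}) = 7
G(16) = mex({0, 2, 3, 5, 6, 7}) = 1
G(17) = mex({0, 1, 2, 3, 5, 6, 7}) = 4
G(18) = mex({0, 1, 2, 4, 5, 6}) = 3
G(19) = mex({0, 1, 3, 4, 5, 7}) = 2
G(20) = mex({0, 2, 3, 4, 5, 6, 7}) = 1
Therefore G(20) = 1.

1


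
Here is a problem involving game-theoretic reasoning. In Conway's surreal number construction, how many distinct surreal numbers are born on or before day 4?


Day 0: {|} = 0 is born. Count = 1.
Day n: the number of surreal numbers born by day n is 2^(n+1) - 1.
By day 0: 2^1 - 1 = 1
By day 1: 2^2 - 1 = 3
By day 2: 2^3 - 1 = 7
By day 3: 2^4 - 1 = 15
By day 4: 2^5 - 1 = 31
By day 4: 31 surreal numbers.

31


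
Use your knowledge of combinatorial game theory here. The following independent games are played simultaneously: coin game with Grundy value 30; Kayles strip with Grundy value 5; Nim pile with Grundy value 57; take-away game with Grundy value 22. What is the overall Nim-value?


By the Sprague-Grundy theorem, the Grundy value of a sum of games is the XOR of individual Grundy values.
coin game: Grundy value = 30. Running XOR: 0 XOR 30 = 30
Kayles strip: Grundy value = 5. Running XOR: 30 XOR 5 = 27
Nim pile: Grundy value = 57. Running XOR: 27 XOR 57 = 34
take-away game: Grundy value = 22. Running XOR: 34 XOR 22 = 52
The combined Grundy value is 52.

52


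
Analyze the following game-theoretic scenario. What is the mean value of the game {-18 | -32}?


Game = {-18 | -32}, a switch {a | b} with numbers a > b.
Its thermograph has left wall a - t and right wall b + t, which meet at t = (a - b)/2, where both equal (a + b)/2. So the mast (mean value) is at (a + b)/2.
Mean = (-18 + (-32))/2 = -50/2 = -25

-25


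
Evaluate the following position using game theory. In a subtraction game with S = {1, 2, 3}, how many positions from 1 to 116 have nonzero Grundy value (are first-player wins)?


Subtraction set S = {1, 2, 3}, so G(n) = n mod 4.
G(n) = 0 when n is a multiple of 4.
Multiples of 4 in [1, 116]: 29
N-positions (nonzero Grundy) = 116 - 29 = 87

87


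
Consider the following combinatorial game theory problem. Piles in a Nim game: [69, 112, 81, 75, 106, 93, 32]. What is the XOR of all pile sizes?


We need the XOR (exclusive or) of all pile sizes.
After XOR-ing pile 1 (size 69): 0 XOR 69 = 69
After XOR-ing pile 2 (size 112): 69 XOR 112 = 53
After XOR-ing pile 3 (size 81): 53 XOR 81 = 100
After XOR-ing pile 4 (size 75): 100 XOR 75 = 47
After XOR-ing pile 5 (size 106): 47 XOR 106 = 69
After XOR-ing pile 6 (size 93): 69 XOR 93 = 24
After XOR-ing pile 7 (size 32): 24 XOR 32 = 56
The Nim-value of this position is 56.

56


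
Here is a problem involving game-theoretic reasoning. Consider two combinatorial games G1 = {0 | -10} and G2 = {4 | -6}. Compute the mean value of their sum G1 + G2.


G1 = {0 | -10}, G2 = {4 | -6}
Each is a switch {a | b} with numbers a > b; its mean value is (a + b)/2, and mean value is additive over game sums: m(G1 + G2) = m(G1) + m(G2).
Mean of G1 = (0 + (-10))/2 = -10/2 = -5
Mean of G2 = (4 + (-6))/2 = -2/2 = -1
Mean of G1 + G2 = -5 + -1 = -6

-6


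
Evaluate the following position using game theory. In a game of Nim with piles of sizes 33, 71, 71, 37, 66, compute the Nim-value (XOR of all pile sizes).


We need the XOR (exclusive or) of all pile sizes.
After XOR-ing pile 1 (size 33): 0 XOR 33 = 33
After XOR-ing pile 2 (size 71): 33 XOR 71 = 102
After XOR-ing pile 3 (size 71): 102 XOR 71 = 33
After XOR-ing pile 4 (size 37): 33 XOR 37 = 4
After XOR-ing pile 5 (size 66): 4 XOR 66 = 70
The Nim-value of this position is 70.

70


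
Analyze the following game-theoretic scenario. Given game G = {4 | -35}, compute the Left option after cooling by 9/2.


Original game: {4 | -35} (a switch {a | b} with a > b).
Cooling by t (for t below the temperature (a - b)/2 = 39/2) taxes each move by t: {a | b} cooled by t is {a - t | b + t}.
Cooling amount: t = 9/2
Cooled Left option: 4 - 9/2 = -1/2
Cooled Right option: -35 + 9/2 = -61/2
Cooled game: {-1/2 | -61/2}
Left option = -1/2

-1/2


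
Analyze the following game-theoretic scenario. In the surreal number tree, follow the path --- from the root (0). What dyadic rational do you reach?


Sign expansion: ---
Rule: track bounds (lo, hi), initially (-inf, +inf). On '+', the current value becomes lo and we move to the simplest number in (value, hi): value + 1 if hi = +inf, otherwise the midpoint (value + hi)/2. On '-', the current value becomes hi and we move to value - 1 if lo = -inf, otherwise the midpoint (lo + value)/2.
Start at 0.
Step 1: sign = -, move left. Bounds: (-inf, 0). Value = -1
Step 2: sign = -, move left. Bounds: (-inf, -1). Value = -2
Step 3: sign = -, move left. Bounds: (-inf, -2). Value = -3
The surreal number with sign expansion --- is -3.

-3


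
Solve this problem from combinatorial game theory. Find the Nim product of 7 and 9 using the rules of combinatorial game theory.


Nim multiplication is bilinear over XOR: (u XOR v) * w = (u*w) XOR (v*w).
So we split each operand into its bit components and XOR the pairwise Nim products.
7 = 1 + 2 + 4 (as XOR of powers of 2).
9 = 1 + 8 (as XOR of powers of 2).
Using the standard Nim-product table on single bits:
  2*2 = 3,   2*4 = 8,   2*8 = 12,
  4*4 = 6,   4*8 = 11,  8*8 = 13,
and  1*x = x (identity), k*l = l*k (commutative).
Pairwise Nim products:
  1 * 1 = 1
  1 * 8 = 8
  2 * 1 = 2
  2 * 8 = 12
  4 * 1 = 4
  4 * 8 = 11
XOR them: 1 XOR 8 XOR 2 XOR 12 XOR 4 XOR 11 = 8.
Result: 7 * 9 = 8 (in Nim).

8


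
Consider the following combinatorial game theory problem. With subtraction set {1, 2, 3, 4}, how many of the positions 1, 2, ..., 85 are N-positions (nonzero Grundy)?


Subtraction set S = {1, 2, 3, 4}, so G(n) = n mod 5.
G(n) = 0 when n is a multiple of 5.
Multiples of 5 in [1, 85]: 17
N-positions (nonzero Grundy) = 85 - 17 = 68

68


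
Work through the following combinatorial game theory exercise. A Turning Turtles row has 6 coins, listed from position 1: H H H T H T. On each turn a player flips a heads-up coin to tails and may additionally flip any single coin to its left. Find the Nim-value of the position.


Coins: H H H T H T
Key fact: a single head at position k behaves exactly like a Nim heap of size k (turning it to T and optionally flipping a coin at j < k corresponds to moving the heap from k to j, or to 0), and heads combine as a disjunctive sum (two heads at the same place would cancel, matching j XOR j = 0). So the Nim-value is the XOR of the 1-indexed positions of the heads.
Face-up positions (1-indexed): [1, 2, 3, 5]
XOR 0 with 1: 0 XOR 1 = 1
XOR 1 with 2: 1 XOR 2 = 3
XOR 3 with 3: 3 XOR 3 = 0
XOR 0 with 5: 0 XOR 5 = 5
Nim-value = 5

5


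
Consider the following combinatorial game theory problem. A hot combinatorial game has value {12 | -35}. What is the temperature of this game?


The game is {12 | -35}, a switch {a | b} with numbers a > b.
Cooling {a | b} by t gives {a - t | b + t}, which stops being hot when a - t = b + t, i.e. at t = (a - b)/2. So the temperature of a switch is (a - b)/2.
Temperature = (Left option - Right option) / 2
= (12 - (-35)) / 2
= 47 / 2
= 47/2

47/2
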